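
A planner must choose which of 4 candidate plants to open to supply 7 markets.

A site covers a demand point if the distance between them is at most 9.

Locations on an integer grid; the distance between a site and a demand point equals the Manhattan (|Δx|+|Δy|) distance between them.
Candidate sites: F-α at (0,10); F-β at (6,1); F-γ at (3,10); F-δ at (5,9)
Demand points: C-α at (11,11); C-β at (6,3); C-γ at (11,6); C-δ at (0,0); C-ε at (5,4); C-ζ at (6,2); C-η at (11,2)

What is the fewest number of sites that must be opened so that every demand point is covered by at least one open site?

2

Coverage sets (demand points within 9 of each site):
  F-α: {}
  F-β: {C-β, C-δ, C-ε, C-ζ, C-η}
  F-γ: {C-α, C-ε}
  F-δ: {C-α, C-β, C-γ, C-ε, C-ζ}
No single site covers all 7 demand points.
But {F-β, F-δ} covers everything, so the minimum is 2.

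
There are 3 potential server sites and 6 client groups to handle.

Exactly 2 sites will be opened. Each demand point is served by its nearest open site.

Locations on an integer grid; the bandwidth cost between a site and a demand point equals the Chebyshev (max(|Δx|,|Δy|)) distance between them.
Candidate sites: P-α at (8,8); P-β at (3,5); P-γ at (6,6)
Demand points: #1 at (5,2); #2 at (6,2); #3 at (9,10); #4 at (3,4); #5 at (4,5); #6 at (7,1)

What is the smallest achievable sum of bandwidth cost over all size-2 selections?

14

Open {P-α, P-β}.
  #1→P-β 3, #2→P-β 3, #3→P-α 2, #4→P-β 1, #5→P-β 1, #6→P-β 4  ⇒ total 14.
Compare {P-β, P-γ}: total 16.
Compare {P-α, P-γ}: total 20.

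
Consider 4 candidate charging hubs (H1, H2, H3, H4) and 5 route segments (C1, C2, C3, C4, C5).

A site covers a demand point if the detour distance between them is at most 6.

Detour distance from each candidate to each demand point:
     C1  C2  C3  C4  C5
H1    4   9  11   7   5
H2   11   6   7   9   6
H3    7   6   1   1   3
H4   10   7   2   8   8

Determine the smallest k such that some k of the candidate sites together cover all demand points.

Coverage sets (demand points within 6 of each site):
  H1: {C1, C5}
  H2: {C2, C5}
  H3: {C2, C3, C4, C5}
  H4: {C3}
No single site covers all 5 demand points.
But {H1, H3} covers everything, so the minimum is 2.

2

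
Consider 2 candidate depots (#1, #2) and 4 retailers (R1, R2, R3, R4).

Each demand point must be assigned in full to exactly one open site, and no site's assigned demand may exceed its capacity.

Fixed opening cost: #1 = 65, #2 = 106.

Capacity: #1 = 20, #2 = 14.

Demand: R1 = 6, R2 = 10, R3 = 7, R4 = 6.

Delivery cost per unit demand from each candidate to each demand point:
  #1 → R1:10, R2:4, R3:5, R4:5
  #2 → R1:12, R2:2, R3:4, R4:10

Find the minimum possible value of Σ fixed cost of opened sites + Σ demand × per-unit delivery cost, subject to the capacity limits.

Open {#1, #2}; cheapest assignment that respects the capacities:
  #1 (cap 20, load 19): R1, R3, R4 — cost 6×10 + 7×5 + 6×5 = 125
  #2 (cap 14, load 10): R2 — cost 10×2 = 20
  Shipping 145, fixed 171 → total 316.
  Any other capacity-feasible assignment to {#1, #2} ships for at least 145.
Total demand is 29 and no other set of sites has combined capacity ≥ 29, so {#1, #2} is the only feasible choice of open sites. Minimum: 316.

316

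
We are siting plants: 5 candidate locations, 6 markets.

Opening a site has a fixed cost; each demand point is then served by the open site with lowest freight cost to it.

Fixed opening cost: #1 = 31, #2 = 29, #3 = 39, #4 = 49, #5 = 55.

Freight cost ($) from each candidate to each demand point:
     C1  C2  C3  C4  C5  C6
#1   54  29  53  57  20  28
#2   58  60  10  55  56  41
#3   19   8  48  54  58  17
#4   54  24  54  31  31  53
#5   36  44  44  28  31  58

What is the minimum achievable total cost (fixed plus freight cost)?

227

Open {#1, #2, #3}: assign each demand point to its cheapest open site.
  C1→#3 19, C2→#3 8, C3→#2 10, C4→#3 54, C5→#1 20, C6→#3 17
  freight cost 128, fixed 99 → total 227.
Compare {#2, #3}: freight cost 164 + fixed 68 = 232.
Compare {#2, #3, #4}: freight cost 116 + fixed 117 = 233.
Compare {#1, #3}: freight cost 166 + fixed 70 = 236.
All other subsets cost ≥ 232. Minimum total cost: 227.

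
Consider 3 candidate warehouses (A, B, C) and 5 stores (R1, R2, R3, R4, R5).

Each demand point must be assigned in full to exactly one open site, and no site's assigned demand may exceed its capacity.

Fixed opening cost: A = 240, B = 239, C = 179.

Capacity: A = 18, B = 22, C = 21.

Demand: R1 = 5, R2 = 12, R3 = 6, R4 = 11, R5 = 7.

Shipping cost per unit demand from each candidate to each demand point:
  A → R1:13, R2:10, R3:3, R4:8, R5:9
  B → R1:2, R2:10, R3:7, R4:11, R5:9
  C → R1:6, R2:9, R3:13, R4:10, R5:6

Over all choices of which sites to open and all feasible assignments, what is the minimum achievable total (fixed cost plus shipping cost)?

741

Open {B, C}; cheapest assignment that respects the capacities:
  B (cap 22, load 22): R1, R3, R4 — cost 5×2 + 6×7 + 11×11 = 173
  C (cap 21, load 19): R2, R5 — cost 12×9 + 7×6 = 150
  Shipping 323, fixed 418 → total 741.
  Any other capacity-feasible assignment to {B, C} ships for at least 323.
Compare {A, B, C}: its best feasible assignment gives total 924.
Every other set of open sites that can feasibly serve all demand totals ≥ 924 even under its best assignment. Minimum: 741.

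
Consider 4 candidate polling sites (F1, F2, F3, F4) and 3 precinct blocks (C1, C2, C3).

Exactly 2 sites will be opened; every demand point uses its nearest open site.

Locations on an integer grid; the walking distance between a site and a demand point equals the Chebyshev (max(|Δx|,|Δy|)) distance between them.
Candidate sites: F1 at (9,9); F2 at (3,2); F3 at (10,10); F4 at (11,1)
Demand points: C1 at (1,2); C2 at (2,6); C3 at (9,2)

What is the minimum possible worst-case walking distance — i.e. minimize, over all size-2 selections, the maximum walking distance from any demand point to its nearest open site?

Open {F2, F4}.
  Farthest demand point is C2 at walking distance 4 (to F2); all others are ≤ 4.
With {F1, F2} the worst case is 6.
With {F2, F3} the worst case is 6.
No size-2 selection achieves below 4.

4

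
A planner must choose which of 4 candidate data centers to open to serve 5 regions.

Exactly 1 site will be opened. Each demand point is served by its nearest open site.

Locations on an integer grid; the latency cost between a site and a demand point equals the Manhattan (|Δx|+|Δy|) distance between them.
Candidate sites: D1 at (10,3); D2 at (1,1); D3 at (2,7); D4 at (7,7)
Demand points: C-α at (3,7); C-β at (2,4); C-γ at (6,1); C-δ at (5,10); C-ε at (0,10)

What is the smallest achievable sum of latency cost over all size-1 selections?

Open {D3}.
  C-α→D3 1, C-β→D3 3, C-γ→D3 10, C-δ→D3 6, C-ε→D3 5  ⇒ total 25.
Compare {D4}: total 34.
Compare {D2}: total 40.
No size-1 selection does better; minimum is 25.

25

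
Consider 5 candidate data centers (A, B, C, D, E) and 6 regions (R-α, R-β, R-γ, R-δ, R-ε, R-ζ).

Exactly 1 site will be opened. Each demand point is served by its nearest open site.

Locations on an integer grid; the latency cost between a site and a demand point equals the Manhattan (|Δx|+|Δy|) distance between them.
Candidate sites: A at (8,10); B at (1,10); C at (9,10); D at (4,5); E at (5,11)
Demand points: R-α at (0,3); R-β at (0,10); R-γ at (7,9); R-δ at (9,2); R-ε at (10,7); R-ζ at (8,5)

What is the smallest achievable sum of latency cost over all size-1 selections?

Open {D}.
  R-α→D 6, R-β→D 9, R-γ→D 7, R-δ→D 8, R-ε→D 8, R-ζ→D 4  ⇒ total 42.
Compare {A}: total 44.
Compare {C}: total 46.
No size-1 selection does better; minimum is 42.

42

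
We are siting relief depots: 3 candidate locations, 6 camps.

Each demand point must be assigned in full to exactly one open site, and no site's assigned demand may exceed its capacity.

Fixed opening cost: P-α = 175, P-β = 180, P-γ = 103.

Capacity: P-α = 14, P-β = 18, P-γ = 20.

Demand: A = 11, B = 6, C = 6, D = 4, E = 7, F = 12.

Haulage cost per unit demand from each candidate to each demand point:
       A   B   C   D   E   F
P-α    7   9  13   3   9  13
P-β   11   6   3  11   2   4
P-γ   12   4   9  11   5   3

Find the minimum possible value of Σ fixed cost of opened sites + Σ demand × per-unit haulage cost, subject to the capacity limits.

Open {P-α, P-β, P-γ}; cheapest assignment that respects the capacities:
  P-α (cap 14, load 11): A — cost 11×7 = 77
  P-β (cap 18, load 17): C, D, E — cost 6×3 + 4×11 + 7×2 = 76
  P-γ (cap 20, load 18): B, F — cost 6×4 + 12×3 = 60
  Shipping 213, fixed 458 → total 671.
  Any other capacity-feasible assignment to {P-α, P-β, P-γ} ships for at least 213.
Total demand is 46 and no other set of sites has combined capacity ≥ 46, so {P-α, P-β, P-γ} is the only feasible choice of open sites. Minimum: 671.

671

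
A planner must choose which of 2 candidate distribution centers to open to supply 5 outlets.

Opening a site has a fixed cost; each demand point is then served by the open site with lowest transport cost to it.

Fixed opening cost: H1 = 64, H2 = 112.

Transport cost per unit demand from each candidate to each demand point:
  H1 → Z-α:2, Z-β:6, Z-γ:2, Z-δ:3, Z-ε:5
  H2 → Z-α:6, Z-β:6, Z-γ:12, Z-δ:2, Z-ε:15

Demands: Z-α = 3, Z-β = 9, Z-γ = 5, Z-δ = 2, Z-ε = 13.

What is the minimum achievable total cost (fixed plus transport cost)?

Open {H1}: assign each demand point to its cheapest open site.
  Z-α→H1 3×2=6, Z-β→H1 9×6=54, Z-γ→H1 5×2=10, Z-δ→H1 2×3=6, Z-ε→H1 13×5=65
  transport cost 141, fixed 64 → total 205.
Compare {H1, H2}: transport cost 139 + fixed 176 = 315.
Compare {H2}: transport cost 331 + fixed 112 = 443.

205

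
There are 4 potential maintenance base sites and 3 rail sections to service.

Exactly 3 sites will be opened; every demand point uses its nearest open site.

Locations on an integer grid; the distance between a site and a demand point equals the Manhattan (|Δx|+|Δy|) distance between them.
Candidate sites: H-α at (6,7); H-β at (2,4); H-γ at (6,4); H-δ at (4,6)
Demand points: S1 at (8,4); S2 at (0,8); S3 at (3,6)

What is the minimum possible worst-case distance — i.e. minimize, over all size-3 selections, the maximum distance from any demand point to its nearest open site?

6

Open {H-α, H-β, H-γ}.
  Farthest demand point is S2 at distance 6 (to H-β); all others are ≤ 6.
With {H-α, H-β, H-δ} the worst case is 6.
With {H-α, H-γ, H-δ} the worst case is 6.
No size-3 selection achieves below 6.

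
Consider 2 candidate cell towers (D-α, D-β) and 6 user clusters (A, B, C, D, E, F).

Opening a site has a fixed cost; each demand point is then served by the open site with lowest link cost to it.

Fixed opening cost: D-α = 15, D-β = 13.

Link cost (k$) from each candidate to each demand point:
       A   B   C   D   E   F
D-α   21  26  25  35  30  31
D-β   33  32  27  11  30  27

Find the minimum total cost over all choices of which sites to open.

Open {D-α, D-β}: assign each demand point to its cheapest open site.
  A→D-α 21, B→D-α 26, C→D-α 25, D→D-β 11, E→D-α 30, F→D-β 27
  link cost 140, fixed 28 → total 168.
Compare {D-β}: link cost 160 + fixed 13 = 173.
Compare {D-α}: link cost 168 + fixed 15 = 183.

168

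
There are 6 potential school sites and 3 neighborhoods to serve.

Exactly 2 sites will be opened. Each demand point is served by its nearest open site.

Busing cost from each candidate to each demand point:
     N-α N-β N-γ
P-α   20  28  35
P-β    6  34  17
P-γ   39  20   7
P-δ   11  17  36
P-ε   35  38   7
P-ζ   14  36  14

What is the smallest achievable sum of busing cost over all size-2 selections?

Open {P-β, P-γ}.
  N-α→P-β 6, N-β→P-γ 20, N-γ→P-γ 7  ⇒ total 33.
Compare {P-γ, P-δ}: total 35.
Compare {P-δ, P-ε}: total 35.
No size-2 selection does better; minimum is 33.

33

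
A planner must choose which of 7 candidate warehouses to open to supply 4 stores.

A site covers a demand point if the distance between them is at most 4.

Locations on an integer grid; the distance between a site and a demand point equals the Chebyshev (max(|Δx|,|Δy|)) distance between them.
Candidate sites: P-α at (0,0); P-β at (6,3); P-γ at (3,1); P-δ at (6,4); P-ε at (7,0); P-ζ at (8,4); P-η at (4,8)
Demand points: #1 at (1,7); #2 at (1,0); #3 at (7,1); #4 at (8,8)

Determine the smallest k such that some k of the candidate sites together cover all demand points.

Coverage sets (demand points within 4 of each site):
  P-α: {#2}
  P-β: {#3}
  P-γ: {#2, #3}
  P-δ: {#3, #4}
  P-ε: {#3}
  P-ζ: {#3, #4}
  P-η: {#1, #4}
No single site covers all 4 demand points.
But {P-γ, P-η} covers everything, so the minimum is 2.

2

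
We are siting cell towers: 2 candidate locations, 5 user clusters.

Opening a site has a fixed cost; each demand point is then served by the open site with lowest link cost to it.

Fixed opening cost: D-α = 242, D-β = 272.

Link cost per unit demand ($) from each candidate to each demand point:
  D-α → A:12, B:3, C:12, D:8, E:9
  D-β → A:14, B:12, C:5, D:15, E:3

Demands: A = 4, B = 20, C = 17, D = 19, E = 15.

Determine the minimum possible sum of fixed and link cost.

841

Open {D-α}: assign each demand point to its cheapest open site.
  A→D-α 4×12=48, B→D-α 20×3=60, C→D-α 17×12=204, D→D-α 19×8=152, E→D-α 15×9=135
  link cost 599, fixed 242 → total 841.
Compare {D-α, D-β}: link cost 390 + fixed 514 = 904.
Compare {D-β}: link cost 711 + fixed 272 = 983.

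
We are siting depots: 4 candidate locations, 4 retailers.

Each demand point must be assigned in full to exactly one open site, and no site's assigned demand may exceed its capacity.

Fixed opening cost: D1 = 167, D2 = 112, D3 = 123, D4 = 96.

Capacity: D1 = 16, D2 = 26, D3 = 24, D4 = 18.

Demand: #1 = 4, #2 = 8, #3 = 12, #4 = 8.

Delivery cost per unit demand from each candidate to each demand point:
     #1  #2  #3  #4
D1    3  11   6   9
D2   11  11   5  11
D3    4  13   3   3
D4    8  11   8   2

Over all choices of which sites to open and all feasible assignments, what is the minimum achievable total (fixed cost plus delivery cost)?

Open {D3, D4}; cheapest assignment that respects the capacities:
  D3 (cap 24, load 16): #1, #3 — cost 4×4 + 12×3 = 52
  D4 (cap 18, load 16): #2, #4 — cost 8×11 + 8×2 = 104
  Shipping 156, fixed 219 → total 375.
  Any other capacity-feasible assignment to {D3, D4} ships for at least 156.
Compare {D2, D3}: its best feasible assignment gives total 399.
Compare {D2, D4}: its best feasible assignment gives total 404.
Every other set of open sites that can feasibly serve all demand totals ≥ 399 even under its best assignment. Minimum: 375.

375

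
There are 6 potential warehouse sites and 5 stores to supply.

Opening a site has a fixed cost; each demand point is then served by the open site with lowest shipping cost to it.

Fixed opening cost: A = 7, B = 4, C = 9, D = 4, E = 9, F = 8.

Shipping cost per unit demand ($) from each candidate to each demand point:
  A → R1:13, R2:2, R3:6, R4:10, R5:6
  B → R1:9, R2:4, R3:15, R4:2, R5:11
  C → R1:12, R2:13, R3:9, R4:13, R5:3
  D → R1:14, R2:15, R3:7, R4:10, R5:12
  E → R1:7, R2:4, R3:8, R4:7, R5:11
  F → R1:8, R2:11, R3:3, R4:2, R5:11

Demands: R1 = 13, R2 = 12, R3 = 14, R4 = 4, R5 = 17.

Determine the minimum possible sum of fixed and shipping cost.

Open {A, C, E, F}: assign each demand point to its cheapest open site.
  R1→E 13×7=91, R2→A 12×2=24, R3→F 14×3=42, R4→F 4×2=8, R5→C 17×3=51
  shipping cost 216, fixed 33 → total 249.
Compare {A, C, F}: shipping cost 229 + fixed 24 = 253.
Compare {A, B, C, E, F}: shipping cost 216 + fixed 37 = 253.
Compare {A, C, D, E, F}: shipping cost 216 + fixed 37 = 253.
All other subsets cost ≥ 253. Minimum total cost: 249.

249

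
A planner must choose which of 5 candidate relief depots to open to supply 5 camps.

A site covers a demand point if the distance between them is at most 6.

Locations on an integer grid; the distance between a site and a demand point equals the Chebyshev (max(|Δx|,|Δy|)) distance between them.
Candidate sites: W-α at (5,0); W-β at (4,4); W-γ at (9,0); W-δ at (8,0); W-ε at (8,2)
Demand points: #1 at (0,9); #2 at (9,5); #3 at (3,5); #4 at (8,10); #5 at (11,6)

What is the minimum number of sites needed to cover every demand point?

Coverage sets (demand points within 6 of each site):
  W-α: {#2, #3, #5}
  W-β: {#1, #2, #3, #4}
  W-γ: {#2, #3, #5}
  W-δ: {#2, #3, #5}
  W-ε: {#2, #3, #5}
No single site covers all 5 demand points.
But {W-α, W-β} covers everything, so the minimum is 2.

2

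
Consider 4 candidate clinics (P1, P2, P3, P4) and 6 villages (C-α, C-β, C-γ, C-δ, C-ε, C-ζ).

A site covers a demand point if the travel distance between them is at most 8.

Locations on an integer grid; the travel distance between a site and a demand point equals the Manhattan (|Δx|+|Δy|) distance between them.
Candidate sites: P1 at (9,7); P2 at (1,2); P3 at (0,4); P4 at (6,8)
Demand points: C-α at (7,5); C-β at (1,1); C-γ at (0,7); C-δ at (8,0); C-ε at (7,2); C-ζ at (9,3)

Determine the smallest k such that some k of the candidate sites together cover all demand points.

2

Coverage sets (demand points within 8 of each site):
  P1: {C-α, C-δ, C-ε, C-ζ}
  P2: {C-β, C-γ, C-ε}
  P3: {C-α, C-β, C-γ}
  P4: {C-α, C-γ, C-ε, C-ζ}
No single site covers all 6 demand points.
But {P1, P2} covers everything, so the minimum is 2.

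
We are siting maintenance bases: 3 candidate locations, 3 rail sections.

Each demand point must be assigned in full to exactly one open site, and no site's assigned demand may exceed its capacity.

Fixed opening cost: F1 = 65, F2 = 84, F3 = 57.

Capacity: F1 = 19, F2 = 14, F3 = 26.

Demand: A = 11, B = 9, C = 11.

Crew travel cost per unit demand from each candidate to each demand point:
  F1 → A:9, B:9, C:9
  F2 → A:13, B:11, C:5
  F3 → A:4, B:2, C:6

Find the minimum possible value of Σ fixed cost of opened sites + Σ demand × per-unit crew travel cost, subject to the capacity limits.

258

Open {F2, F3}; cheapest assignment that respects the capacities:
  F2 (cap 14, load 11): C — cost 11×5 = 55
  F3 (cap 26, load 20): A, B — cost 11×4 + 9×2 = 62
  Shipping 117, fixed 141 → total 258.
  Any other capacity-feasible assignment to {F2, F3} ships for at least 117.
Compare {F1, F3}: its best feasible assignment gives total 283.
Compare {F1, F2, F3}: its best feasible assignment gives total 323.
Every other set of open sites that can feasibly serve all demand totals ≥ 283 even under its best assignment. Minimum: 258.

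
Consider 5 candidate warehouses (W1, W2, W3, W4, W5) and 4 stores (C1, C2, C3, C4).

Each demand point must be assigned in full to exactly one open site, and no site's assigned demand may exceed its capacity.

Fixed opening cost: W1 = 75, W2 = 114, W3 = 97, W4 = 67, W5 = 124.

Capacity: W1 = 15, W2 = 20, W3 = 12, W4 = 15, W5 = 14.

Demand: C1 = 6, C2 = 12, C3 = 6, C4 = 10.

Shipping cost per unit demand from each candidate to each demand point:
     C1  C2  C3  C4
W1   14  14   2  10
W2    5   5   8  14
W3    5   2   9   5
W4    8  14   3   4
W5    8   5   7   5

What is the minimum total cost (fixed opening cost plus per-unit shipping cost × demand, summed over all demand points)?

Open {W1, W2, W4}; cheapest assignment that respects the capacities:
  W1 (cap 15, load 6): C3 — cost 6×2 = 12
  W2 (cap 20, load 18): C1, C2 — cost 6×5 + 12×5 = 90
  W4 (cap 15, load 10): C4 — cost 10×4 = 40
  Shipping 142, fixed 256 → total 398.
  Any other capacity-feasible assignment to {W1, W2, W4} ships for at least 142.
Compare {W1, W3, W4}: its best feasible assignment gives total 399.
Compare {W2, W3, W4}: its best feasible assignment gives total 420.
Every other set of open sites that can feasibly serve all demand totals ≥ 399 even under its best assignment. Minimum: 398.

398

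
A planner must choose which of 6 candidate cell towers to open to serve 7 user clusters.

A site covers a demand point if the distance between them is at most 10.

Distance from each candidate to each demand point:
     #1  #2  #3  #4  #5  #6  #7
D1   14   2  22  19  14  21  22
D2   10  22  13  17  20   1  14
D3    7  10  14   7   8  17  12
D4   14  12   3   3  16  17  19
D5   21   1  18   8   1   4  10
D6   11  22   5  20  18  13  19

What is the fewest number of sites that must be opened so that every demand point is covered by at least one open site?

3

Coverage sets (demand points within 10 of each site):
  D1: {#2}
  D2: {#1, #6}
  D3: {#1, #2, #4, #5}
  D4: {#3, #4}
  D5: {#2, #4, #5, #6, #7}
  D6: {#3}
No 2 sites suffice: every size-2 union leaves at least one demand point uncovered.
But {D2, D4, D5} covers everything, so the minimum is 3.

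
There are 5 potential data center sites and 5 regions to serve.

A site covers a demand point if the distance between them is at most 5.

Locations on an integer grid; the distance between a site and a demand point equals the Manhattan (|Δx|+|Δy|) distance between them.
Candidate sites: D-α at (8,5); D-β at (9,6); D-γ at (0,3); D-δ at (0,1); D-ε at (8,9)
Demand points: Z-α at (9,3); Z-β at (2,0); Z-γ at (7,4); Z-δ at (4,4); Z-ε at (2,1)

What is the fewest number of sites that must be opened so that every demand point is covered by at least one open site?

Coverage sets (demand points within 5 of each site):
  D-α: {Z-α, Z-γ, Z-δ}
  D-β: {Z-α, Z-γ}
  D-γ: {Z-β, Z-δ, Z-ε}
  D-δ: {Z-β, Z-ε}
  D-ε: {}
No single site covers all 5 demand points.
But {D-α, D-γ} covers everything, so the minimum is 2.

2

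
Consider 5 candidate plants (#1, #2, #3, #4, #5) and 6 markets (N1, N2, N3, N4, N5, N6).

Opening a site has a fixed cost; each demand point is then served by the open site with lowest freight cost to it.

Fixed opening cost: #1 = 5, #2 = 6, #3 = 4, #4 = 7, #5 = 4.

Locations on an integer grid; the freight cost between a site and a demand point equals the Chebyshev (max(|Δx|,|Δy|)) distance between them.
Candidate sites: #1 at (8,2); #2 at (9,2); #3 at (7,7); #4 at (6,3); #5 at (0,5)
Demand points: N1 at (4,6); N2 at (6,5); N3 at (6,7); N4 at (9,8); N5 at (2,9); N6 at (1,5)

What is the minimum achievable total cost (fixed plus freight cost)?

Open {#3, #5}: assign each demand point to its cheapest open site.
  N1→#3 3, N2→#3 2, N3→#3 1, N4→#3 2, N5→#5 4, N6→#5 1
  freight cost 13, fixed 8 → total 21.
Compare {#3}: freight cost 19 + fixed 4 = 23.
Compare {#1, #3, #5}: freight cost 13 + fixed 13 = 26.
Compare {#2, #3, #5}: freight cost 13 + fixed 14 = 27.
All other subsets cost ≥ 23. Minimum total cost: 21.

21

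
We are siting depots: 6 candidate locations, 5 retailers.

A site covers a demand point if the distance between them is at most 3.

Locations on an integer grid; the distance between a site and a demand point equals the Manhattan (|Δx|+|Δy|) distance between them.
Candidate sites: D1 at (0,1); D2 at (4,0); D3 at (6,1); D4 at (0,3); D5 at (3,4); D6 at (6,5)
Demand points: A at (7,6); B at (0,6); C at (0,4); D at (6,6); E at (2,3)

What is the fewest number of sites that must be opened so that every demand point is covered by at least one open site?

Coverage sets (demand points within 3 of each site):
  D1: {C}
  D2: {}
  D3: {}
  D4: {B, C, E}
  D5: {C, E}
  D6: {A, D}
No single site covers all 5 demand points.
But {D4, D6} covers everything, so the minimum is 2.

2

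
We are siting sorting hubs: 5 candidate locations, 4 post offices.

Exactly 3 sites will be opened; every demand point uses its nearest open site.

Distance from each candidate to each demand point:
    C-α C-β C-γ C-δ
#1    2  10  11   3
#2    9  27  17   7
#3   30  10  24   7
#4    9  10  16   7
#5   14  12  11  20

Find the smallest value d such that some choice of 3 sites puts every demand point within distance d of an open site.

11

Open {#1, #2, #3}.
  Farthest demand point is C-γ at distance 11 (to #1); all others are ≤ 11.
With {#1, #2, #4} the worst case is 11.
With {#1, #2, #5} the worst case is 11.
No size-3 selection achieves below 11.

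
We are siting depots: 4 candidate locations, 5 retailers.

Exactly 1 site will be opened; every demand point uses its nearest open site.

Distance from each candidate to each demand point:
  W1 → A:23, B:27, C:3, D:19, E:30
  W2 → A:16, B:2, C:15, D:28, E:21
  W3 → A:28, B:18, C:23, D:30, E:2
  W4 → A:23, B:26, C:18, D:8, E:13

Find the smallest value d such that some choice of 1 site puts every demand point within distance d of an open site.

26

Open {W4}.
  Farthest demand point is B at distance 26 (to W4); all others are ≤ 26.
With {W2} the worst case is 28.
With {W1} the worst case is 30.
No size-1 selection achieves below 26.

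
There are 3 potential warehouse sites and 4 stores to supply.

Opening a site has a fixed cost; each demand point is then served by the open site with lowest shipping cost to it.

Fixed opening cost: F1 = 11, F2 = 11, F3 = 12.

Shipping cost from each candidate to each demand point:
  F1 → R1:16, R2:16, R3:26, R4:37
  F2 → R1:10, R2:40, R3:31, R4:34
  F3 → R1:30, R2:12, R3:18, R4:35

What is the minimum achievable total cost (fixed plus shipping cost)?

Open {F2, F3}: assign each demand point to its cheapest open site.
  R1→F2 10, R2→F3 12, R3→F3 18, R4→F2 34
  shipping cost 74, fixed 23 → total 97.
Compare {F1, F3}: shipping cost 81 + fixed 23 = 104.
Compare {F1}: shipping cost 95 + fixed 11 = 106.
Compare {F3}: shipping cost 95 + fixed 12 = 107.
All other subsets cost ≥ 104. Minimum total cost: 97.

97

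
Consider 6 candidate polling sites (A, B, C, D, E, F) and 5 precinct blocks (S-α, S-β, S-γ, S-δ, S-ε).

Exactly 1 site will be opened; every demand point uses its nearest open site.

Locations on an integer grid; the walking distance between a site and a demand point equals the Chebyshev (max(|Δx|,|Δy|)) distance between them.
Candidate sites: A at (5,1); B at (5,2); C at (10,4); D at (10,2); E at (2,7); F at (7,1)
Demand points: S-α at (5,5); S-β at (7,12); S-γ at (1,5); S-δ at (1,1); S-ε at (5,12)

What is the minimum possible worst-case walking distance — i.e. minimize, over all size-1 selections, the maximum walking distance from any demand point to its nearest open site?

6

Open {E}.
  Farthest demand point is S-δ at walking distance 6 (to E); all others are ≤ 6.
With {C} the worst case is 9.
With {B} the worst case is 10.
No size-1 selection achieves below 6.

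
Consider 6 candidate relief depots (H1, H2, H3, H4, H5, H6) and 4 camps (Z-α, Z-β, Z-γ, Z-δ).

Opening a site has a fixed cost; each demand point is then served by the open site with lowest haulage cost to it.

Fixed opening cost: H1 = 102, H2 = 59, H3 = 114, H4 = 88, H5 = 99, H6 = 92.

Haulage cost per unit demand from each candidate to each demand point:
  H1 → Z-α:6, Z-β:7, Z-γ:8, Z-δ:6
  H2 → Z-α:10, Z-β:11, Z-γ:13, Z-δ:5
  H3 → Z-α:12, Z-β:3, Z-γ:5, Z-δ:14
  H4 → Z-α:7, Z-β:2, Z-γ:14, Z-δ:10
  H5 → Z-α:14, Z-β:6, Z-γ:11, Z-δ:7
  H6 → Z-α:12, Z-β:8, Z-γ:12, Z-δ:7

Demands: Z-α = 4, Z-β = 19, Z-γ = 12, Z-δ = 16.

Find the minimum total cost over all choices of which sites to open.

Open {H2, H3}: assign each demand point to its cheapest open site.
  Z-α→H2 4×10=40, Z-β→H3 19×3=57, Z-γ→H3 12×5=60, Z-δ→H2 16×5=80
  haulage cost 237, fixed 173 → total 410.
Compare {H1, H4}: haulage cost 254 + fixed 190 = 444.
Compare {H2, H4}: haulage cost 302 + fixed 147 = 449.
Compare {H1}: haulage cost 349 + fixed 102 = 451.
All other subsets cost ≥ 444. Minimum total cost: 410.

410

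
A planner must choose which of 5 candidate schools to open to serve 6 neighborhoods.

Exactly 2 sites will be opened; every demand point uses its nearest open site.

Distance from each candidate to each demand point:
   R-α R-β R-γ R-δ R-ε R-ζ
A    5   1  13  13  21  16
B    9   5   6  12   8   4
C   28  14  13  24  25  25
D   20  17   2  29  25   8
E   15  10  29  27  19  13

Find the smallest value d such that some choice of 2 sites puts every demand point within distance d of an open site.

Open {A, B}.
  Farthest demand point is R-δ at distance 12 (to B); all others are ≤ 12.
With {B, C} the worst case is 12.
With {B, D} the worst case is 12.
No size-2 selection achieves below 12.

12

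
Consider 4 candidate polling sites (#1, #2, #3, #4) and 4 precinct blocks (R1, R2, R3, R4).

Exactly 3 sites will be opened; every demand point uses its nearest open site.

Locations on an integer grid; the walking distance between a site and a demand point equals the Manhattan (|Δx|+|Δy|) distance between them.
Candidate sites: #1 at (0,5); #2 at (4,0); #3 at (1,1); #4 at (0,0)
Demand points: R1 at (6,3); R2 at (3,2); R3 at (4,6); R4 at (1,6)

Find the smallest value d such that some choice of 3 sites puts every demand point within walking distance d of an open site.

Open {#1, #2, #3}.
  Farthest demand point is R1 at walking distance 5 (to #2); all others are ≤ 5.
With {#1, #2, #4} the worst case is 5.
With {#2, #3, #4} the worst case is 6.
No size-3 selection achieves below 5.

5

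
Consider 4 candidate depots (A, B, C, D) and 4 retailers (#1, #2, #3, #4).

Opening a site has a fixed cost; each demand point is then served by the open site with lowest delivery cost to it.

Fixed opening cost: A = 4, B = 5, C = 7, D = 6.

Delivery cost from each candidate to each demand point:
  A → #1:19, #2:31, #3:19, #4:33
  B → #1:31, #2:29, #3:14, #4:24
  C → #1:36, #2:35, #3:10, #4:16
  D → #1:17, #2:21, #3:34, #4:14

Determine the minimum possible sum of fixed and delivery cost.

Open {C, D}: assign each demand point to its cheapest open site.
  #1→D 17, #2→D 21, #3→C 10, #4→D 14
  delivery cost 62, fixed 13 → total 75.
Compare {B, D}: delivery cost 66 + fixed 11 = 77.
Compare {A, C, D}: delivery cost 62 + fixed 17 = 79.
Compare {B, C, D}: delivery cost 62 + fixed 18 = 80.
All other subsets cost ≥ 77. Minimum total cost: 75.

75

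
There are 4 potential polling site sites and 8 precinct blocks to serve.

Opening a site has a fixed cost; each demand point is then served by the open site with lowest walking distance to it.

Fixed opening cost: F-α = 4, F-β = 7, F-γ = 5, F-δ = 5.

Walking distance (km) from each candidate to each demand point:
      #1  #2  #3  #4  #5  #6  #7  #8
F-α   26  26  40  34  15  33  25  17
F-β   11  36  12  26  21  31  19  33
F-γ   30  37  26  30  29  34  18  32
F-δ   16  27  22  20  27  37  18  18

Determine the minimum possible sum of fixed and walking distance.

166

Open {F-α, F-β, F-δ}: assign each demand point to its cheapest open site.
  #1→F-β 11, #2→F-α 26, #3→F-β 12, #4→F-δ 20, #5→F-α 15, #6→F-β 31, #7→F-δ 18, #8→F-α 17
  walking distance 150, fixed 16 → total 166.
Compare {F-α, F-β}: walking distance 157 + fixed 11 = 168.
Compare {F-β, F-δ}: walking distance 158 + fixed 12 = 170.
Compare {F-α, F-β, F-γ, F-δ}: walking distance 150 + fixed 21 = 171.
All other subsets cost ≥ 168. Minimum total cost: 166.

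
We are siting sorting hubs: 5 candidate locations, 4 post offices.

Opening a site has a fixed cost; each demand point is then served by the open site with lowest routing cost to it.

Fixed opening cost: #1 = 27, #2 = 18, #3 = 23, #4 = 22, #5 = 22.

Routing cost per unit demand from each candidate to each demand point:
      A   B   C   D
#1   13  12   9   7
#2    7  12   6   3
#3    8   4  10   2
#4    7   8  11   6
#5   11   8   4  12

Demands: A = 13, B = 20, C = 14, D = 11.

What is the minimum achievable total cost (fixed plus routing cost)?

Open {#3, #5}: assign each demand point to its cheapest open site.
  A→#3 13×8=104, B→#3 20×4=80, C→#5 14×4=56, D→#3 11×2=22
  routing cost 262, fixed 45 → total 307.
Compare {#2, #3, #5}: routing cost 249 + fixed 63 = 312.
Compare {#3, #4, #5}: routing cost 249 + fixed 67 = 316.
Compare {#2, #3}: routing cost 277 + fixed 41 = 318.
All other subsets cost ≥ 312. Minimum total cost: 307.

307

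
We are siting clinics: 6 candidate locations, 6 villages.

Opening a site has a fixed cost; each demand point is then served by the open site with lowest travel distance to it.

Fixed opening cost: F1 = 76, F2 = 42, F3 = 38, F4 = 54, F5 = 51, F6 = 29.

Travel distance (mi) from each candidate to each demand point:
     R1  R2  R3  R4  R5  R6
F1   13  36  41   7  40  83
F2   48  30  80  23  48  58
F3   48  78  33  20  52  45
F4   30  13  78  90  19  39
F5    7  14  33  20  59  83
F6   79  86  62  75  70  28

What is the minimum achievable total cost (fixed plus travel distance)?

Open {F4, F5}: assign each demand point to its cheapest open site.
  R1→F5 7, R2→F4 13, R3→F5 33, R4→F5 20, R5→F4 19, R6→F4 39
  travel distance 131, fixed 105 → total 236.
Compare {F5, F6}: travel distance 161 + fixed 80 = 241.
Compare {F3, F4}: travel distance 154 + fixed 92 = 246.
Compare {F4, F5, F6}: travel distance 120 + fixed 134 = 254.
All other subsets cost ≥ 241. Minimum total cost: 236.

236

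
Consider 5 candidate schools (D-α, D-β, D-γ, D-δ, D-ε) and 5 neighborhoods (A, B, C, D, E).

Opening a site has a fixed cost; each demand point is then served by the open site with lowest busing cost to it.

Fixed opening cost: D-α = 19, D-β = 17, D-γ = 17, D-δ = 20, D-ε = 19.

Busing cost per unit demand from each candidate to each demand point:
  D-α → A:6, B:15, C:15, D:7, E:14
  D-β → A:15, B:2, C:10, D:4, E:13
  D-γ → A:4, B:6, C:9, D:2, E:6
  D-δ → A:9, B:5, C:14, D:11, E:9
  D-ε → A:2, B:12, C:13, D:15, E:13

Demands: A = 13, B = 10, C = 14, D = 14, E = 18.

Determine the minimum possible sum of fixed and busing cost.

361

Open {D-β, D-γ, D-ε}: assign each demand point to its cheapest open site.
  A→D-ε 13×2=26, B→D-β 10×2=20, C→D-γ 14×9=126, D→D-γ 14×2=28, E→D-γ 18×6=108
  busing cost 308, fixed 53 → total 361.
Compare {D-β, D-γ}: busing cost 334 + fixed 34 = 368.
Compare {D-α, D-β, D-γ, D-ε}: busing cost 308 + fixed 72 = 380.
Compare {D-β, D-γ, D-δ, D-ε}: busing cost 308 + fixed 73 = 381.
All other subsets cost ≥ 368. Minimum total cost: 361.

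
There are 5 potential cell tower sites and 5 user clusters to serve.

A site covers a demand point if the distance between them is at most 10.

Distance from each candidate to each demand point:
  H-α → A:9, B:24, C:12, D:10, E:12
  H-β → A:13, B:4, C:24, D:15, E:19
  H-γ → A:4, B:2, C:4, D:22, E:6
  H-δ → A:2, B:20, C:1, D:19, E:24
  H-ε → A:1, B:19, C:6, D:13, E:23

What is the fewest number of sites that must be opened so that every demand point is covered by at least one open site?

Coverage sets (demand points within 10 of each site):
  H-α: {A, D}
  H-β: {B}
  H-γ: {A, B, C, E}
  H-δ: {A, C}
  H-ε: {A, C}
No single site covers all 5 demand points.
But {H-α, H-γ} covers everything, so the minimum is 2.

2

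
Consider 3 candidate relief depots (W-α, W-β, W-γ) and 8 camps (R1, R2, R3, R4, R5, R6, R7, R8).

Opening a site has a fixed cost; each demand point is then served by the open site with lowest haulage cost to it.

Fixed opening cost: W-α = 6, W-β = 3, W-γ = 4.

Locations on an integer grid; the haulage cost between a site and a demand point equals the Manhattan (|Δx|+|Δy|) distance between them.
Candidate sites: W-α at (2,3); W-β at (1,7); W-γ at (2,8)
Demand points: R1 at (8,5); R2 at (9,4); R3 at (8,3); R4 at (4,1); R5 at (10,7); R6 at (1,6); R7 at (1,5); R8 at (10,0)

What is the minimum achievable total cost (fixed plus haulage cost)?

58

Open {W-α, W-β}: assign each demand point to its cheapest open site.
  R1→W-α 8, R2→W-α 8, R3→W-α 6, R4→W-α 4, R5→W-β 9, R6→W-β 1, R7→W-β 2, R8→W-α 11
  haulage cost 49, fixed 9 → total 58.
Compare {W-α}: haulage cost 56 + fixed 6 = 62.
Compare {W-α, W-γ}: haulage cost 52 + fixed 10 = 62.
Compare {W-α, W-β, W-γ}: haulage cost 49 + fixed 13 = 62.
All other subsets cost ≥ 62. Minimum total cost: 58.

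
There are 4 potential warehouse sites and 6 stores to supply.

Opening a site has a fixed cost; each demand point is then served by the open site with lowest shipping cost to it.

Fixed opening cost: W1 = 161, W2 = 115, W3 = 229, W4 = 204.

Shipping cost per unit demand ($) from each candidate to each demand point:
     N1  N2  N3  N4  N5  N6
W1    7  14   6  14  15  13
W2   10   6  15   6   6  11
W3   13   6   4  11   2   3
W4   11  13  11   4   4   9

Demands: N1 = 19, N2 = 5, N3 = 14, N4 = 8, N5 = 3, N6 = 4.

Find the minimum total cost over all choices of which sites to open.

Open {W1, W2}: assign each demand point to its cheapest open site.
  N1→W1 19×7=133, N2→W2 5×6=30, N3→W1 14×6=84, N4→W2 8×6=48, N5→W2 3×6=18, N6→W2 4×11=44
  shipping cost 357, fixed 276 → total 633.
Compare {W2}: shipping cost 540 + fixed 115 = 655.
Compare {W1}: shipping cost 496 + fixed 161 = 657.
Compare {W3}: shipping cost 439 + fixed 229 = 668.
All other subsets cost ≥ 655. Minimum total cost: 633.

633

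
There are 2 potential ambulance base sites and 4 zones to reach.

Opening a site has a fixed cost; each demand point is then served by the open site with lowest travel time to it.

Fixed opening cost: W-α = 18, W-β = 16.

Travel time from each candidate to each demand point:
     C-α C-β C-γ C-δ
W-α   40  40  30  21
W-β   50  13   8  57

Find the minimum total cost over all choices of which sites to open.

Open {W-α, W-β}: assign each demand point to its cheapest open site.
  C-α→W-α 40, C-β→W-β 13, C-γ→W-β 8, C-δ→W-α 21
  travel time 82, fixed 34 → total 116.
Compare {W-β}: travel time 128 + fixed 16 = 144.
Compare {W-α}: travel time 131 + fixed 18 = 149.

116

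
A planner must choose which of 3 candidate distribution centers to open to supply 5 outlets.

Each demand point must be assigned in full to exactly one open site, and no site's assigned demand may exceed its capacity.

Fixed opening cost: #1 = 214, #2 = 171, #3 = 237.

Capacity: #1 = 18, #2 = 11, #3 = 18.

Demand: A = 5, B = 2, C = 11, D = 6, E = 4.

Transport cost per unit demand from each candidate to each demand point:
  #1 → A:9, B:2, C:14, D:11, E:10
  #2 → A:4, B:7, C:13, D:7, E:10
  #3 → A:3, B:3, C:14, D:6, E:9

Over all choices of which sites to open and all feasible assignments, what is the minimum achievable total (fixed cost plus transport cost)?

644

Open {#2, #3}; cheapest assignment that respects the capacities:
  #2 (cap 11, load 11): C — cost 11×13 = 143
  #3 (cap 18, load 17): A, B, D, E — cost 5×3 + 2×3 + 6×6 + 4×9 = 93
  Shipping 236, fixed 408 → total 644.
  Any other capacity-feasible assignment to {#2, #3} ships for at least 236.
Compare {#1, #2}: its best feasible assignment gives total 645.
Compare {#1, #3}: its best feasible assignment gives total 696.
Every other set of open sites that can feasibly serve all demand totals ≥ 645 even under its best assignment. Minimum: 644.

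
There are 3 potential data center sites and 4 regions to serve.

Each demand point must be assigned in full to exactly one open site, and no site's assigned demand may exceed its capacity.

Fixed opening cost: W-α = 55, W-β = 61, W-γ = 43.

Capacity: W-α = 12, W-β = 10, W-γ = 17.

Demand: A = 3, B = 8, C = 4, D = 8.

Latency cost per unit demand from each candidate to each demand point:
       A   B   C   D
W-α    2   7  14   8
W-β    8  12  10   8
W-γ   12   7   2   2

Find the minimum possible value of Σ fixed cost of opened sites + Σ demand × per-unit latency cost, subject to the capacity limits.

Open {W-α, W-γ}; cheapest assignment that respects the capacities:
  W-α (cap 12, load 11): A, B — cost 3×2 + 8×7 = 62
  W-γ (cap 17, load 12): C, D — cost 4×2 + 8×2 = 24
  Shipping 86, fixed 98 → total 184.
  Any other capacity-feasible assignment to {W-α, W-γ} ships for at least 86.
Compare {W-β, W-γ}: its best feasible assignment gives total 240.
Compare {W-α, W-β, W-γ}: its best feasible assignment gives total 245.
Every other set of open sites that can feasibly serve all demand totals ≥ 240 even under its best assignment. Minimum: 184.

184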